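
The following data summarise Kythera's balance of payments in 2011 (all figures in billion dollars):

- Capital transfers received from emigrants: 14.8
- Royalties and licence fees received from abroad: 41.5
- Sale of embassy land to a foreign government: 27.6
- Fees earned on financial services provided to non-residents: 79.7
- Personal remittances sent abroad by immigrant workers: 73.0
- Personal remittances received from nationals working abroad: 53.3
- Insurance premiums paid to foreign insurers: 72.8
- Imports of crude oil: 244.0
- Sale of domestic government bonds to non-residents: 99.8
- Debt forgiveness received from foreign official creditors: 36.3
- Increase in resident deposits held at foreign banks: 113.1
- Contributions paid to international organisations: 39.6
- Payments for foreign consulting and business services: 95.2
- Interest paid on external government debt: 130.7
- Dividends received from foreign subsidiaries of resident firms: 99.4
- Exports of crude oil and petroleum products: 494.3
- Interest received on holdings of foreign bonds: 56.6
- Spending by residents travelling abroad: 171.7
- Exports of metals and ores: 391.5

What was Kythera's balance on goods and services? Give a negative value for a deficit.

Goods: -244.0 + 391.5 + 494.3 = 641.8
Services: -72.8 + 79.7 + 41.5 - 95.2 - 171.7 = -218.5
Trade balance = 641.8 + (-218.5) = 423.3
(Excluded from the trade balance — capital account: capital transfers received from emigrants 14.8, sale of embassy land to a foreign government 27.6, debt forgiveness received from foreign official creditors 36.3; secondary income: personal remittances sent abroad by immigrant workers 73.0, personal remittances received from nationals working abroad 53.3, contributions paid to international organisations 39.6; financial account: sale of domestic government bonds to non-residents 99.8, increase in resident deposits held at foreign banks 113.1; primary income: interest paid on external government debt 130.7, dividends received from foreign subsidiaries of resident firms 99.4, interest received on holdings of foreign bonds 56.6.)

423.3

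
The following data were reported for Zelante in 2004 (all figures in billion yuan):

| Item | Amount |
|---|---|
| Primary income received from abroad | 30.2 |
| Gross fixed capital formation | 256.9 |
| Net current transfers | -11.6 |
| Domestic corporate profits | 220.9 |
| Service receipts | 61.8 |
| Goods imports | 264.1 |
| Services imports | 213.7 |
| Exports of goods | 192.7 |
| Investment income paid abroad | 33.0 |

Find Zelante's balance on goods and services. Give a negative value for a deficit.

Goods balance = 192.7 - 264.1 = -71.4
Services balance = 61.8 - 213.7 = -151.9
Trade balance (goods + services) = -71.4 + (-151.9) = -223.3

-223.3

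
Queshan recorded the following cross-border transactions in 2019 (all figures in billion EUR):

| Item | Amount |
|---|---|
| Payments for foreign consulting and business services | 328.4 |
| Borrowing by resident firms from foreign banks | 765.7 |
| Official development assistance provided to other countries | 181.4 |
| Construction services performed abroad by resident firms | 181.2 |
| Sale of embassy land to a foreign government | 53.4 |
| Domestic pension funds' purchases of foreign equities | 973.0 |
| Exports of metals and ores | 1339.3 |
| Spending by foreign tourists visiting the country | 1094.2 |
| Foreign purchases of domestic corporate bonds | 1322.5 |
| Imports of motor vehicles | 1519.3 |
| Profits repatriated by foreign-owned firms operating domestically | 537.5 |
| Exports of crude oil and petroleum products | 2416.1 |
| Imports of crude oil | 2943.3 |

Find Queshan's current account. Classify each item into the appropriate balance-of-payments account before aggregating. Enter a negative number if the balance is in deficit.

Goods: 2416.1 - 1519.3 + 1339.3 - 2943.3 = -707.2
Services: 1094.2 + 181.2 - 328.4 = 947.0
Primary income: -537.5
Secondary income: -181.4
Current account = (-707.2) + 947.0 + (-537.5) + (-181.4) = -479.1
(Excluded from the current account — financial account: borrowing by resident firms from foreign banks 765.7, domestic pension funds' purchases of foreign equities 973.0, foreign purchases of domestic corporate bonds 1322.5; capital account: sale of embassy land to a foreign government 53.4.)

-479.1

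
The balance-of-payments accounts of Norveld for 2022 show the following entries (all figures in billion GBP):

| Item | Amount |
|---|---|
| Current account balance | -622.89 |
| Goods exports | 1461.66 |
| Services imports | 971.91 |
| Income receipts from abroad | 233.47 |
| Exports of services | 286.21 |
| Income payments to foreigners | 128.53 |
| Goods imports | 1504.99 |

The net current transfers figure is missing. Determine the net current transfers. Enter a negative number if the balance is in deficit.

1.20

Current account = goods balance + services balance + net primary income + net secondary income
Sum of the known components = -624.09
Net current transfers = CA - (known components) = -622.89 - (-624.09) = 1.20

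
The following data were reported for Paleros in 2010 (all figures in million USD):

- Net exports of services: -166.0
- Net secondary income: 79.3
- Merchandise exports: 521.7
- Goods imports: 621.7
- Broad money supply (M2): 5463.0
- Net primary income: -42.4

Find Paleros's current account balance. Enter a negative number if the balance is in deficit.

Goods balance = 521.7 - 621.7 = -100.0
Services balance = -166.0
Trade balance (goods + services) = -100.0 + (-166.0) = -266.0
Net primary income = -42.4
Net secondary income = 79.3
Current account = -266.0 + (-42.4) + 79.3 = -229.1

-229.1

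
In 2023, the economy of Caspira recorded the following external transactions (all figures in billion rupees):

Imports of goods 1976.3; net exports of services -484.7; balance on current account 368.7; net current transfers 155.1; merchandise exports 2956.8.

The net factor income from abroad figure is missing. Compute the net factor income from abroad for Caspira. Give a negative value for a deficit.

Current account = goods balance + services balance + net primary income + net secondary income
Sum of the known components = 650.9
Net factor income from abroad = CA - (known components) = 368.7 - 650.9 = -282.2

-282.2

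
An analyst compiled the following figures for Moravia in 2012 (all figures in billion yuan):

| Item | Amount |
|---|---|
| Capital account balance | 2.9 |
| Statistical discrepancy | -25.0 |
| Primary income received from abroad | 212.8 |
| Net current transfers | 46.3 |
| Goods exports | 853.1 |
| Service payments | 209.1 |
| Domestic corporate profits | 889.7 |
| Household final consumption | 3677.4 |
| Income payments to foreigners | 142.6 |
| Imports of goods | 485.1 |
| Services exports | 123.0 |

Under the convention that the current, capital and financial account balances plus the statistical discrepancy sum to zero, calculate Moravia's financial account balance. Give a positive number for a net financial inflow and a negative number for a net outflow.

Goods balance = 853.1 - 485.1 = 368.0
Services balance = 123.0 - 209.1 = -86.1
Trade balance (goods + services) = 368.0 + (-86.1) = 281.9
Net primary income = 212.8 - 142.6 = 70.2
Net secondary income = 46.3
Current account = 281.9 + 70.2 + 46.3 = 398.4
Financial account = -(398.4 + 2.9 + (-25.0)) = -376.3

-376.3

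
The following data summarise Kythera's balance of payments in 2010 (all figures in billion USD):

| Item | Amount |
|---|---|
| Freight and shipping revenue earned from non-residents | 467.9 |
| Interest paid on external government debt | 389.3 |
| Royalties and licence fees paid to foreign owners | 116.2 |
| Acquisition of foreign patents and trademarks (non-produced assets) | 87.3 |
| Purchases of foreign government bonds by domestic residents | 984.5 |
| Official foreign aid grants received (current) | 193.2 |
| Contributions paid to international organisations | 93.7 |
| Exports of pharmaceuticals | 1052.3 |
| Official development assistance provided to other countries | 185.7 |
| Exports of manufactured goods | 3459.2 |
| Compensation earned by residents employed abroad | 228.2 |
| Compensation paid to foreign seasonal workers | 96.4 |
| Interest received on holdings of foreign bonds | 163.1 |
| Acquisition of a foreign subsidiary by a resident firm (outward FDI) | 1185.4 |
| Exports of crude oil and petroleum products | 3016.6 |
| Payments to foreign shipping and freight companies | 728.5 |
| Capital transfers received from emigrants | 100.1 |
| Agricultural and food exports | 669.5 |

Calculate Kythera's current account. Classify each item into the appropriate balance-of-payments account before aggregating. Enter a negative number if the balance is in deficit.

Goods: 3016.6 + 669.5 + 3459.2 + 1052.3 = 8197.6
Services: 467.9 - 116.2 - 728.5 = -376.8
Primary income: 228.2 - 96.4 - 389.3 + 163.1 = -94.4
Secondary income: -185.7 + 193.2 - 93.7 = -86.2
Current account = 8197.6 + (-376.8) + (-94.4) + (-86.2) = 7640.2
(Excluded from the current account — capital account: acquisition of foreign patents and trademarks (non-produced assets) 87.3, capital transfers received from emigrants 100.1; financial account: purchases of foreign government bonds by domestic residents 984.5, acquisition of a foreign subsidiary by a resident firm (outward FDI) 1185.4.)

7640.2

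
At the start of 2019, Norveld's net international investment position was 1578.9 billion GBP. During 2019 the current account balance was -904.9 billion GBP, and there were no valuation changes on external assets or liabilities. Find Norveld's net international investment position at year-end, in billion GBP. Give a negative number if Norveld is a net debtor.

674.0

With no valuation effects, change in NIIP = current account = -904.9
End-of-year NIIP = 1578.9 + (-904.9) = 674.0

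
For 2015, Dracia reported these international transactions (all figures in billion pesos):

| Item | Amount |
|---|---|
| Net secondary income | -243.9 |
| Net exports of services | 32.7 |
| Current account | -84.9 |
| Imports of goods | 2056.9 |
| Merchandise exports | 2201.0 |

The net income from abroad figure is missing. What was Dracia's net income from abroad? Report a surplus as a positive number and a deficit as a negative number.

Current account = goods balance + services balance + net primary income + net secondary income
Sum of the known components = -67.1
Net income from abroad = CA - (known components) = -84.9 - (-67.1) = -17.8

-17.8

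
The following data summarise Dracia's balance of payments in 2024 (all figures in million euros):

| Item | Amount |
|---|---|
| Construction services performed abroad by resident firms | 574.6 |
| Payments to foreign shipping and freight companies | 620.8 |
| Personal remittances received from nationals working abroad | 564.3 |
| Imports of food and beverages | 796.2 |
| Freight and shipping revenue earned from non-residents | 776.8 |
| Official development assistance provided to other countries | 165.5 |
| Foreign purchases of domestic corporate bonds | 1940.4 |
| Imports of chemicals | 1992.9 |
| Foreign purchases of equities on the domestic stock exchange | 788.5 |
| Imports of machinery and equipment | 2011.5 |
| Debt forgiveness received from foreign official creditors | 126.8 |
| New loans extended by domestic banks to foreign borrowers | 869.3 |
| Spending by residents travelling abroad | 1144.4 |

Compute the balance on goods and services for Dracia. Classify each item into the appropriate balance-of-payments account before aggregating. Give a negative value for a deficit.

-5214.4

Goods: -2011.5 - 1992.9 - 796.2 = -4800.6
Services: -1144.4 + 776.8 + 574.6 - 620.8 = -413.8
Trade balance = -4800.6 + (-413.8) = -5214.4
(Excluded from the trade balance — secondary income: personal remittances received from nationals working abroad 564.3, official development assistance provided to other countries 165.5; financial account: foreign purchases of domestic corporate bonds 1940.4, foreign purchases of equities on the domestic stock exchange 788.5, new loans extended by domestic banks to foreign borrowers 869.3; capital account: debt forgiveness received from foreign official creditors 126.8.)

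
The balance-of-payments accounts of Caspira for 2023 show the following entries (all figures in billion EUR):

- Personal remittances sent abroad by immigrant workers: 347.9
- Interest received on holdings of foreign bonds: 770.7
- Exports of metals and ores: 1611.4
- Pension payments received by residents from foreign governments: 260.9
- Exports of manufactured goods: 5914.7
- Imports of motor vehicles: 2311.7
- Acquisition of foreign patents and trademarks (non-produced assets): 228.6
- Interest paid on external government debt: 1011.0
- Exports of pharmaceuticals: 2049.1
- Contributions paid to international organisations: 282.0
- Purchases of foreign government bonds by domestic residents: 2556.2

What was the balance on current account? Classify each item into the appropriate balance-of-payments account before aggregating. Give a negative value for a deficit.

6654.2

Goods: 5914.7 + 2049.1 - 2311.7 + 1611.4 = 7263.5
Primary income: -1011.0 + 770.7 = -240.3
Secondary income: -347.9 + 260.9 - 282.0 = -369.0
Current account = 7263.5 + (-240.3) + (-369.0) = 6654.2
(Excluded from the current account — capital account: acquisition of foreign patents and trademarks (non-produced assets) 228.6; financial account: purchases of foreign government bonds by domestic residents 2556.2.)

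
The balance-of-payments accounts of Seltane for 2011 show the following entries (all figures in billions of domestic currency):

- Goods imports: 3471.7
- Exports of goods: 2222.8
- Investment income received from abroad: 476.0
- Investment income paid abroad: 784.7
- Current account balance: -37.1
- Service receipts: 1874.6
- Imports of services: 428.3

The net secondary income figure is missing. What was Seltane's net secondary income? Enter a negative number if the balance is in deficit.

74.2

Current account = goods balance + services balance + net primary income + net secondary income
Sum of the known components = -111.3
Net secondary income = CA - (known components) = -37.1 - (-111.3) = 74.2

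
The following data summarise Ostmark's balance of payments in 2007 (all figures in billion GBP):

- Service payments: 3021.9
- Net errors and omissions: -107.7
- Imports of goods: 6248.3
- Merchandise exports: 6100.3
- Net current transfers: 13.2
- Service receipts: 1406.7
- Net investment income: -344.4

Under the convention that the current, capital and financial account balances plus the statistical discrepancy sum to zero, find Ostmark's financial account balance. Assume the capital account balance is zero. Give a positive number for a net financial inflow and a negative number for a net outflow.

2202.1

Goods balance = 6100.3 - 6248.3 = -148.0
Services balance = 1406.7 - 3021.9 = -1615.2
Trade balance (goods + services) = -148.0 + (-1615.2) = -1763.2
Net primary income = -344.4
Net secondary income = 13.2
Current account = -1763.2 + (-344.4) + 13.2 = -2094.4
Financial account = -(-2094.4 + (-107.7)) = 2202.1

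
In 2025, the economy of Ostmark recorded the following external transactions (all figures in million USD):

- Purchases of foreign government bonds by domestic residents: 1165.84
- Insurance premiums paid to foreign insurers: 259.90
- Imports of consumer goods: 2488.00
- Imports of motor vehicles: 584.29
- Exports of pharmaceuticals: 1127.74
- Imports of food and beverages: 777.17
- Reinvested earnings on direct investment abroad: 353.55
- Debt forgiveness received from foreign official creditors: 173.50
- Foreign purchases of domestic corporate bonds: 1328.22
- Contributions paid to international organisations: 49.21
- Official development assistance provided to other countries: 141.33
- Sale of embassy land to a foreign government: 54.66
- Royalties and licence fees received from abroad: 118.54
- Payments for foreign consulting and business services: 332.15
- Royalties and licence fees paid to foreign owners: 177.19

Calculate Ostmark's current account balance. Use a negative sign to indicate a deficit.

-3209.41

Goods: -2488.00 + 1127.74 - 584.29 - 777.17 = -2721.72
Services: -259.90 - 332.15 + 118.54 - 177.19 = -650.70
Primary income: 353.55
Secondary income: -141.33 - 49.21 = -190.54
Current account = (-2721.72) + (-650.70) + 353.55 + (-190.54) = -3209.41
(Excluded from the current account — financial account: purchases of foreign government bonds by domestic residents 1165.84, foreign purchases of domestic corporate bonds 1328.22; capital account: debt forgiveness received from foreign official creditors 173.50, sale of embassy land to a foreign government 54.66.)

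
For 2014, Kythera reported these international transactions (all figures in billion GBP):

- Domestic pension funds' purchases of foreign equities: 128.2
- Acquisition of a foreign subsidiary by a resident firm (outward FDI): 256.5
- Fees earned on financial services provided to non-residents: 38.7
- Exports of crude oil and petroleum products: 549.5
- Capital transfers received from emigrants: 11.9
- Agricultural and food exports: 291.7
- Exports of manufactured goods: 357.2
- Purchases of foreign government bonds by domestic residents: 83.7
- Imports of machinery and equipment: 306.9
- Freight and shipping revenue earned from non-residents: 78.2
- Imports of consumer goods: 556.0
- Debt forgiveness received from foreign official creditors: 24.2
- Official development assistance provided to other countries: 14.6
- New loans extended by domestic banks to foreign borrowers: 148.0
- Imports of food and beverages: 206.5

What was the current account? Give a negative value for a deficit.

Goods: -206.5 + 291.7 - 556.0 + 549.5 + 357.2 - 306.9 = 129.0
Services: 38.7 + 78.2 = 116.9
Secondary income: -14.6
Current account = 129.0 + 116.9 + (-14.6) = 231.3
(Excluded from the current account — financial account: domestic pension funds' purchases of foreign equities 128.2, acquisition of a foreign subsidiary by a resident firm (outward FDI) 256.5, purchases of foreign government bonds by domestic residents 83.7, new loans extended by domestic banks to foreign borrowers 148.0; capital account: capital transfers received from emigrants 11.9, debt forgiveness received from foreign official creditors 24.2.)

231.3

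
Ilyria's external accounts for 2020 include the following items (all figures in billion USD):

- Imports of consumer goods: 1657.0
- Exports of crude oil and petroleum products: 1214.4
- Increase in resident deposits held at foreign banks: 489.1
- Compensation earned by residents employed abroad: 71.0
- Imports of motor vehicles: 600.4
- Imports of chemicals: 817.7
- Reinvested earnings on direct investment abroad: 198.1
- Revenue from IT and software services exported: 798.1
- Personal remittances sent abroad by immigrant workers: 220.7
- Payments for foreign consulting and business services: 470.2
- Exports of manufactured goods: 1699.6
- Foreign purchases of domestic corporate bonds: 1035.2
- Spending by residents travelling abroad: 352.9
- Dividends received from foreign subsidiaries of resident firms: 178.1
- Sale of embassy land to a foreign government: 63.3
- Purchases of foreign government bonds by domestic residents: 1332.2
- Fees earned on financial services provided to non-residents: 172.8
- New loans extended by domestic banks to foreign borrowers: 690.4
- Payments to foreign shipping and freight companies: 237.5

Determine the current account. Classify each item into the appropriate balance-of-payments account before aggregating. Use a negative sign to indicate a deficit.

-24.3

Goods: 1699.6 - 1657.0 - 817.7 - 600.4 + 1214.4 = -161.1
Services: 798.1 - 352.9 - 470.2 - 237.5 + 172.8 = -89.7
Primary income: 178.1 + 198.1 + 71.0 = 447.2
Secondary income: -220.7
Current account = (-161.1) + (-89.7) + 447.2 + (-220.7) = -24.3
(Excluded from the current account — financial account: increase in resident deposits held at foreign banks 489.1, foreign purchases of domestic corporate bonds 1035.2, purchases of foreign government bonds by domestic residents 1332.2, new loans extended by domestic banks to foreign borrowers 690.4; capital account: sale of embassy land to a foreign government 63.3.)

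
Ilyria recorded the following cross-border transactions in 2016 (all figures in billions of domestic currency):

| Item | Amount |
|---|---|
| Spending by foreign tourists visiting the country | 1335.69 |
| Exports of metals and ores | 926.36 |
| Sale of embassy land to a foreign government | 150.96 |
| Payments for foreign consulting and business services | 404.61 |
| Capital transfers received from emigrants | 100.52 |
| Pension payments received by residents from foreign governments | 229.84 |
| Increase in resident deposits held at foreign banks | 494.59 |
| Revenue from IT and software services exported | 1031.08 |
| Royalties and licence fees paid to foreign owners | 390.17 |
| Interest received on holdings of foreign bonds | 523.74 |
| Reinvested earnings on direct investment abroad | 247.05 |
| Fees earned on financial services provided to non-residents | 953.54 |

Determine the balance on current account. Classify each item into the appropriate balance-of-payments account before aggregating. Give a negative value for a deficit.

4452.52

Goods: 926.36
Services: -404.61 + 1335.69 - 390.17 + 1031.08 + 953.54 = 2525.53
Primary income: 523.74 + 247.05 = 770.79
Secondary income: 229.84
Current account = 926.36 + 2525.53 + 770.79 + 229.84 = 4452.52
(Excluded from the current account — capital account: sale of embassy land to a foreign government 150.96, capital transfers received from emigrants 100.52; financial account: increase in resident deposits held at foreign banks 494.59.)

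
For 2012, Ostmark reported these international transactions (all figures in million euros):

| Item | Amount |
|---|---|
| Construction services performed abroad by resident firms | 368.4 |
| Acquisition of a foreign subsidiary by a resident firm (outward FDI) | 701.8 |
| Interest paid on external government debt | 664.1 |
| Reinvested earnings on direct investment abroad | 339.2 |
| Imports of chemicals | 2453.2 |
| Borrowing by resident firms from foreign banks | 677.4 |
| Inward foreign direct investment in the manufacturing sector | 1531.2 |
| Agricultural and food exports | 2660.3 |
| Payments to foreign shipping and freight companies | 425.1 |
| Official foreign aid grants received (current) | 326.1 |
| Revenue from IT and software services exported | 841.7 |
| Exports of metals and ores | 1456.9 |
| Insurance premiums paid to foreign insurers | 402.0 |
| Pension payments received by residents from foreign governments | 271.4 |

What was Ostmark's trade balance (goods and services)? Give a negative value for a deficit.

2047.0

Goods: -2453.2 + 1456.9 + 2660.3 = 1664.0
Services: -402.0 - 425.1 + 841.7 + 368.4 = 383.0
Trade balance = 1664.0 + 383.0 = 2047.0
(Excluded from the trade balance — financial account: acquisition of a foreign subsidiary by a resident firm (outward FDI) 701.8, borrowing by resident firms from foreign banks 677.4, inward foreign direct investment in the manufacturing sector 1531.2; primary income: interest paid on external government debt 664.1, reinvested earnings on direct investment abroad 339.2; secondary income: official foreign aid grants received (current) 326.1, pension payments received by residents from foreign governments 271.4.)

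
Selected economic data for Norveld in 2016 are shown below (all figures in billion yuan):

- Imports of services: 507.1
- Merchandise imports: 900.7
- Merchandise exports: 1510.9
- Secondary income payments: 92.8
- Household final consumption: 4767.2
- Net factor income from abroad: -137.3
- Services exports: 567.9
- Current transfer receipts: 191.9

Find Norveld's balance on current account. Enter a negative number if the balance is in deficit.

Goods balance = 1510.9 - 900.7 = 610.2
Services balance = 567.9 - 507.1 = 60.8
Trade balance (goods + services) = 610.2 + 60.8 = 671.0
Net primary income = -137.3
Net secondary income = 191.9 - 92.8 = 99.1
Current account = 671.0 + (-137.3) + 99.1 = 632.8

632.8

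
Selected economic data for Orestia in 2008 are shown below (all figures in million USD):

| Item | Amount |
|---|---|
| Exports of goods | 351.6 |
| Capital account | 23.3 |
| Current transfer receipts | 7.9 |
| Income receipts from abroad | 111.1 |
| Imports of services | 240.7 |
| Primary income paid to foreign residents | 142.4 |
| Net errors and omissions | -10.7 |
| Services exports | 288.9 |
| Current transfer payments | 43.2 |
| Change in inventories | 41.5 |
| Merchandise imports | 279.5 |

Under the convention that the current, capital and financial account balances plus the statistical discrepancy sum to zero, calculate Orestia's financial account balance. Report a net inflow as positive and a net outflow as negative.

-66.3

Goods balance = 351.6 - 279.5 = 72.1
Services balance = 288.9 - 240.7 = 48.2
Trade balance (goods + services) = 72.1 + 48.2 = 120.3
Net primary income = 111.1 - 142.4 = -31.3
Net secondary income = 7.9 - 43.2 = -35.3
Current account = 120.3 + (-31.3) + (-35.3) = 53.7
Financial account = -(53.7 + 23.3 + (-10.7)) = -66.3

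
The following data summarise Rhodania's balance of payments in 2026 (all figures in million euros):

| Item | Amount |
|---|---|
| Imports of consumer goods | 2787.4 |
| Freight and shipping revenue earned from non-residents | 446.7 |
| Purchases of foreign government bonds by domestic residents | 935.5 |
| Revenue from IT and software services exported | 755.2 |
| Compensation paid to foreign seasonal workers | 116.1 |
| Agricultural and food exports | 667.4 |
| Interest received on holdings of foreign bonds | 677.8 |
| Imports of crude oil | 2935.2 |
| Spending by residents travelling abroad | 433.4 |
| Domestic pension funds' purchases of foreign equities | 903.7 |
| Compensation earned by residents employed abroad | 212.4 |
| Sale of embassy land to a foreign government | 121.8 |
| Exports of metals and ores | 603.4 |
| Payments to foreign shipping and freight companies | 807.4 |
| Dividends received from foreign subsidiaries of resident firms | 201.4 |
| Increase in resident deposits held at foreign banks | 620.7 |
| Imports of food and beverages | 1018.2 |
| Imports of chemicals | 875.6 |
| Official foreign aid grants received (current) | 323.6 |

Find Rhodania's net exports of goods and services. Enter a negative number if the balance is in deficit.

Goods: -1018.2 - 875.6 - 2935.2 + 667.4 + 603.4 - 2787.4 = -6345.6
Services: 755.2 - 807.4 - 433.4 + 446.7 = -38.9
Trade balance = -6345.6 + (-38.9) = -6384.5
(Excluded from the trade balance — financial account: purchases of foreign government bonds by domestic residents 935.5, domestic pension funds' purchases of foreign equities 903.7, increase in resident deposits held at foreign banks 620.7; primary income: compensation paid to foreign seasonal workers 116.1, interest received on holdings of foreign bonds 677.8, compensation earned by residents employed abroad 212.4, dividends received from foreign subsidiaries of resident firms 201.4; capital account: sale of embassy land to a foreign government 121.8; secondary income: official foreign aid grants received (current) 323.6.)

-6384.5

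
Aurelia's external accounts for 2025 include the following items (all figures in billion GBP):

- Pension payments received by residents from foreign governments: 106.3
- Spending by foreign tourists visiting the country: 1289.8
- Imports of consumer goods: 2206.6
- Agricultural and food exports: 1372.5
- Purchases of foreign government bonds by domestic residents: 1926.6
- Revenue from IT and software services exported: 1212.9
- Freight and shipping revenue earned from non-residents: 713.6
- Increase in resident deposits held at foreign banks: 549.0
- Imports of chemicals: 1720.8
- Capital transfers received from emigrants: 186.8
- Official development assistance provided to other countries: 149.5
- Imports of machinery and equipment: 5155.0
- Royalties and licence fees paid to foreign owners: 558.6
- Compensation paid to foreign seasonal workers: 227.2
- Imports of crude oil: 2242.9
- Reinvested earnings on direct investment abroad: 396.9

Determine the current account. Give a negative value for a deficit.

-7168.6

Goods: 1372.5 - 2242.9 - 5155.0 - 1720.8 - 2206.6 = -9952.8
Services: 1289.8 + 713.6 - 558.6 + 1212.9 = 2657.7
Primary income: 396.9 - 227.2 = 169.7
Secondary income: 106.3 - 149.5 = -43.2
Current account = (-9952.8) + 2657.7 + 169.7 + (-43.2) = -7168.6
(Excluded from the current account — financial account: purchases of foreign government bonds by domestic residents 1926.6, increase in resident deposits held at foreign banks 549.0; capital account: capital transfers received from emigrants 186.8.)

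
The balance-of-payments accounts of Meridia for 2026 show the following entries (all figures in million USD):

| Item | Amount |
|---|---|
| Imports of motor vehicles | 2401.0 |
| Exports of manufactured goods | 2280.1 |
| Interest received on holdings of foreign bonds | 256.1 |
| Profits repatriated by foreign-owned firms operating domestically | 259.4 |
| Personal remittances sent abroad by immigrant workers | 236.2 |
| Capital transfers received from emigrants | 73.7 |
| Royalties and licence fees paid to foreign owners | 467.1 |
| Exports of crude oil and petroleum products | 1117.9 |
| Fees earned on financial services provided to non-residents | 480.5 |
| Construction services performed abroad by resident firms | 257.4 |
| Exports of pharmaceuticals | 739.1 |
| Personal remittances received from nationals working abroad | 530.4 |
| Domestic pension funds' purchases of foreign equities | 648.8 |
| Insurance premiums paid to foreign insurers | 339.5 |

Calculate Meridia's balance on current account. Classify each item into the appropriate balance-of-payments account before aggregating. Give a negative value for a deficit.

Goods: -2401.0 + 739.1 + 2280.1 + 1117.9 = 1736.1
Services: -339.5 - 467.1 + 480.5 + 257.4 = -68.7
Primary income: 256.1 - 259.4 = -3.3
Secondary income: -236.2 + 530.4 = 294.2
Current account = 1736.1 + (-68.7) + (-3.3) + 294.2 = 1958.3
(Excluded from the current account — capital account: capital transfers received from emigrants 73.7; financial account: domestic pension funds' purchases of foreign equities 648.8.)

1958.3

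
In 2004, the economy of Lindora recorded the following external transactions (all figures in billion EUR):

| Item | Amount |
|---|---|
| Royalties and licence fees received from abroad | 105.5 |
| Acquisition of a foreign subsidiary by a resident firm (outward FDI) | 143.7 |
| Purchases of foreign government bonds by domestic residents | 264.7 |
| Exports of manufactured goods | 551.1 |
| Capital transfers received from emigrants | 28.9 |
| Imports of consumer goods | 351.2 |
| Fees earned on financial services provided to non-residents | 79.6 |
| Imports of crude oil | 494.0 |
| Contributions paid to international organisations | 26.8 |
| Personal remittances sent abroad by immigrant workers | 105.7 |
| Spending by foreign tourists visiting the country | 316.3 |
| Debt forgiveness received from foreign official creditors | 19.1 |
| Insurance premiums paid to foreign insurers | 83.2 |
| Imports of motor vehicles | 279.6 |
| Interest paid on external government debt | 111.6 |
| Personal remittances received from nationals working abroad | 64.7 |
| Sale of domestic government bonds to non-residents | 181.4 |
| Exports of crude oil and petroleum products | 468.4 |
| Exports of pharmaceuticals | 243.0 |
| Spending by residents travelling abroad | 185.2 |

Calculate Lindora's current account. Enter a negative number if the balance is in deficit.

191.3

Goods: 551.1 - 494.0 + 243.0 + 468.4 - 279.6 - 351.2 = 137.7
Services: 316.3 - 185.2 - 83.2 + 79.6 + 105.5 = 233.0
Primary income: -111.6
Secondary income: -105.7 - 26.8 + 64.7 = -67.8
Current account = 137.7 + 233.0 + (-111.6) + (-67.8) = 191.3
(Excluded from the current account — financial account: acquisition of a foreign subsidiary by a resident firm (outward FDI) 143.7, purchases of foreign government bonds by domestic residents 264.7, sale of domestic government bonds to non-residents 181.4; capital account: capital transfers received from emigrants 28.9, debt forgiveness received from foreign official creditors 19.1.)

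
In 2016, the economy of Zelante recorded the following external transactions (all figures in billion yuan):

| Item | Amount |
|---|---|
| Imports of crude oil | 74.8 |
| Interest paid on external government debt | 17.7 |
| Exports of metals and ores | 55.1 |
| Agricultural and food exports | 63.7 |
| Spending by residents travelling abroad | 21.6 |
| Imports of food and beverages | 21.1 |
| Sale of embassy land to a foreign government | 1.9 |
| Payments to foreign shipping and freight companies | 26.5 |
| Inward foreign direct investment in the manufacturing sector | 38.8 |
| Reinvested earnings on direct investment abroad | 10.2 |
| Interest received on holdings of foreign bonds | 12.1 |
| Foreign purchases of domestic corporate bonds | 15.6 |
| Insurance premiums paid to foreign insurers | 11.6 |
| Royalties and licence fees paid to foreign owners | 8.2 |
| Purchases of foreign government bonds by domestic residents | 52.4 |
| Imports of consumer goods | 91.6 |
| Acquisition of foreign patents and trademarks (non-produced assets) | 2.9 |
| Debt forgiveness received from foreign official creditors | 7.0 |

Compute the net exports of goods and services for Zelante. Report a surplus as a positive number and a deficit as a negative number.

Goods: -91.6 + 63.7 - 74.8 - 21.1 + 55.1 = -68.7
Services: -26.5 - 11.6 - 8.2 - 21.6 = -67.9
Trade balance = -68.7 + (-67.9) = -136.6
(Excluded from the trade balance — primary income: interest paid on external government debt 17.7, reinvested earnings on direct investment abroad 10.2, interest received on holdings of foreign bonds 12.1; capital account: sale of embassy land to a foreign government 1.9, acquisition of foreign patents and trademarks (non-produced assets) 2.9, debt forgiveness received from foreign official creditors 7.0; financial account: inward foreign direct investment in the manufacturing sector 38.8, foreign purchases of domestic corporate bonds 15.6, purchases of foreign government bonds by domestic residents 52.4.)

-136.6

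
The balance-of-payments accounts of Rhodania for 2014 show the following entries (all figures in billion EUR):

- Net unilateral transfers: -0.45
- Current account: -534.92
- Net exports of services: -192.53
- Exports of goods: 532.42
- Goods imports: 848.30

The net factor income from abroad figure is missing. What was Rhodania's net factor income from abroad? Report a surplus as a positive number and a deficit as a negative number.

Current account = goods balance + services balance + net primary income + net secondary income
Sum of the known components = -508.86
Net factor income from abroad = CA - (known components) = -534.92 - (-508.86) = -26.06

-26.06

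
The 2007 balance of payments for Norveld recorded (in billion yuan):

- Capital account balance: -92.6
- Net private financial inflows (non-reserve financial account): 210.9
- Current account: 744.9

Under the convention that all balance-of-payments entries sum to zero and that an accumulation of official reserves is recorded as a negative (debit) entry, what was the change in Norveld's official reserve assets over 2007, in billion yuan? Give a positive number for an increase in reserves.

863.2

Official reserve transactions balance = -(744.9 + (-92.6) + 210.9) = -863.2
An accumulation of reserves is recorded as a debit (negative entry), so the change in the stock of reserves is the negative of that balance.
Change in official reserves = -(-863.2) = 863.2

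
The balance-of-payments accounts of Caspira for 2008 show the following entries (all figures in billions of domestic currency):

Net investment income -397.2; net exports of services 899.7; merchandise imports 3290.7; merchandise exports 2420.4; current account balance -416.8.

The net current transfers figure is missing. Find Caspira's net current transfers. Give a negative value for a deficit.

-49.0

Current account = goods balance + services balance + net primary income + net secondary income
Sum of the known components = -367.8
Net current transfers = CA - (known components) = -416.8 - (-367.8) = -49.0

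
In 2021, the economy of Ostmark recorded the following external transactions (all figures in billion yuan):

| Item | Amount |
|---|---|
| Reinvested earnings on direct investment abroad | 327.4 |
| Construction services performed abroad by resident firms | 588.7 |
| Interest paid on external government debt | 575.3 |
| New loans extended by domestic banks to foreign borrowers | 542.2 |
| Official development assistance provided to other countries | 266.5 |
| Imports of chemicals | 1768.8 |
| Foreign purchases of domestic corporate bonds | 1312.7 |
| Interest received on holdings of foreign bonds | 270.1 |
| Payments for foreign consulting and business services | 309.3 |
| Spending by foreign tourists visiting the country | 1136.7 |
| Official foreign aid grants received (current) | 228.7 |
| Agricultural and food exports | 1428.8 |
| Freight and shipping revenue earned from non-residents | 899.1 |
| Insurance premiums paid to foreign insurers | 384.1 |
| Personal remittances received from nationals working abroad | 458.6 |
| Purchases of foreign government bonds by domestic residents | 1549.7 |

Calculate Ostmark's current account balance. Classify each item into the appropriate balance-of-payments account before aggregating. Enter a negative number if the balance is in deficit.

Goods: 1428.8 - 1768.8 = -340.0
Services: -309.3 + 1136.7 - 384.1 + 588.7 + 899.1 = 1931.1
Primary income: 270.1 - 575.3 + 327.4 = 22.2
Secondary income: 458.6 + 228.7 - 266.5 = 420.8
Current account = (-340.0) + 1931.1 + 22.2 + 420.8 = 2034.1
(Excluded from the current account — financial account: new loans extended by domestic banks to foreign borrowers 542.2, foreign purchases of domestic corporate bonds 1312.7, purchases of foreign government bonds by domestic residents 1549.7.)

2034.1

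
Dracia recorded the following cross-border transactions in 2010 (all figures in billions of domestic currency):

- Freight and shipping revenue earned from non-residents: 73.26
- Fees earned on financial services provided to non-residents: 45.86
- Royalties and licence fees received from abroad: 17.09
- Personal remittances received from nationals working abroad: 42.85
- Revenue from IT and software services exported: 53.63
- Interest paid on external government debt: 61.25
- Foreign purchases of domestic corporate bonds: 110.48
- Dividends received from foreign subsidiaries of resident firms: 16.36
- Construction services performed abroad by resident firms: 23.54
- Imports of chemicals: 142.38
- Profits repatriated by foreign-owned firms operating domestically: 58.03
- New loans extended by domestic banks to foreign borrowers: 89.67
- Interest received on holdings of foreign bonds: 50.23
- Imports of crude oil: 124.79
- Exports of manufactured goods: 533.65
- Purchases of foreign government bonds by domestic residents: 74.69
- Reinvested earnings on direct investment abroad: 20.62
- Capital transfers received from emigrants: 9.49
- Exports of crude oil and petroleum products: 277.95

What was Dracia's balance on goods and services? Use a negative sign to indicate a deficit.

757.81

Goods: -124.79 + 533.65 - 142.38 + 277.95 = 544.43
Services: 53.63 + 73.26 + 23.54 + 17.09 + 45.86 = 213.38
Trade balance = 544.43 + 213.38 = 757.81
(Excluded from the trade balance — secondary income: personal remittances received from nationals working abroad 42.85; primary income: interest paid on external government debt 61.25, dividends received from foreign subsidiaries of resident firms 16.36, profits repatriated by foreign-owned firms operating domestically 58.03, interest received on holdings of foreign bonds 50.23, reinvested earnings on direct investment abroad 20.62; financial account: foreign purchases of domestic corporate bonds 110.48, new loans extended by domestic banks to foreign borrowers 89.67, purchases of foreign government bonds by domestic residents 74.69; capital account: capital transfers received from emigrants 9.49.)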